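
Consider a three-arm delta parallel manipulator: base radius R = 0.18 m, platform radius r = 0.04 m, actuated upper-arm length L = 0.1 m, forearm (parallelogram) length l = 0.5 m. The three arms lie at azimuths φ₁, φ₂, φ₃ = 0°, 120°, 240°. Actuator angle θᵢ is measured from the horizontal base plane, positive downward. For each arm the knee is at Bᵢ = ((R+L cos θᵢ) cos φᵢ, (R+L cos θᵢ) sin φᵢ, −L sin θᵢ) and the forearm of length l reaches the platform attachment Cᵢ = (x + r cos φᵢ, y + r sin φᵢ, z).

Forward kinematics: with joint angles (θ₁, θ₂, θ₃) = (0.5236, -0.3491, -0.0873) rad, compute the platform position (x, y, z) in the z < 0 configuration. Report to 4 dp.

(-0.0940, 0.0256, -0.4328)

φ1=0.0°: virtual centre (0.2266, 0.0000, -0.0500), radius l
arm 2 at φ=120.0°: ρ2 = 0.2340;  S2 = (-0.1170, 0.2026, 0.0342)
arm 3 at φ=240.0°: ρ3 = 0.2396;  S3 = (-0.1198, -0.2075, 0.0087)
|S₂|²−|S₁|² = 0.0021;  |S₃|²−|S₁|² = 0.0036
linear system: -0.6872x+0.4052y = 0.0021−0.1684z; -0.6928x+-0.4150y = 0.0036−0.1174z
Cramer: x(z) = -0.0041+0.2076z;  y(z) = -0.0019-0.0636z
into |P−S₁|² = l²: 1.0471z² + 0.0045z + -0.1943 = 0;  Δ = 0.8137;  z = -0.4328 or 0.4286 → z<0 root = -0.4328
x = -0.0940, y = 0.0256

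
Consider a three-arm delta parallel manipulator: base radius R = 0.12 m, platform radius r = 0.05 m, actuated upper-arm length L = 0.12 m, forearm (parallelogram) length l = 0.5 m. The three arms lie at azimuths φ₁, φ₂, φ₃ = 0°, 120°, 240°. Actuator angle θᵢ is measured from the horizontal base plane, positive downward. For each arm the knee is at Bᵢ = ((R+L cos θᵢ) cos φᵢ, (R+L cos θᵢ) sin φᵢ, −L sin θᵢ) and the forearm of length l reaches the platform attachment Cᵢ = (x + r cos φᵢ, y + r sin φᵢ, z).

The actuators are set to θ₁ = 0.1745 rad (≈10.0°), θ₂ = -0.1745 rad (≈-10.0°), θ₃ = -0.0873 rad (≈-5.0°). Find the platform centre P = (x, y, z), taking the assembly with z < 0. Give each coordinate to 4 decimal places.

φ1=0.0°: virtual centre (0.1882, 0.0000, -0.0208), radius l
arm 2 at φ=120.0°: (R−r)+L cos θ2 = 0.1882;  O2 = (-0.0941, 0.1630, 0.0208)
O3 = (0.1895·cos240.0°, 0.1895·sin240.0°, 0.0105) = (-0.0948, -0.1641, 0.0105)
subtract pairs → two planes through P
plane₁₂: -0.5645x+0.3259y+0.0833z = 0.0000
det = 0.3698;  x = -0.0002+0.1292z,  y = -0.0003+-0.0320z
sphere 1 gives Az²+Bz+C=0 with A=1.0177, B=-0.0070, C=-0.2141;  B²−4AC=0.8716;  roots -0.4552, 0.4621;  negative root z = -0.4552
x = -0.0590, y = 0.0143

(-0.0590, 0.0143, -0.4552)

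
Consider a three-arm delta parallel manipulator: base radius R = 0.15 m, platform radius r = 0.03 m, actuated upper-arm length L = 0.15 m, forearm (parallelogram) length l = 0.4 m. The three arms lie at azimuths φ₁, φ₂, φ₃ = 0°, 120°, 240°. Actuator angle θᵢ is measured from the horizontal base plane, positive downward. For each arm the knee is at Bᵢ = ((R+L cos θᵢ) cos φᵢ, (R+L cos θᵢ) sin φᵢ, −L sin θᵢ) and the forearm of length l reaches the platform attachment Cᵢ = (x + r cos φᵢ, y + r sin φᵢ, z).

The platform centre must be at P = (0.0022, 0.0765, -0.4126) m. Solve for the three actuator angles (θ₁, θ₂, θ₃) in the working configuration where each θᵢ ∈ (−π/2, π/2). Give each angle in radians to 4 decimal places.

θ₁ = 0.6979, θ₂ = 0.4360, θ₃ = 0.9600

φ1=0.0° → target in arm frame (0.0022, 0.0765)
  A cos θ + B sin θ = C:  0.1178·cos θ + -0.4126·sin θ = -0.1749
  γ=atan2(-0.4126,0.1178)=-1.2927;  ψ=arccos(-0.4076)=1.9906;  θ1=γ+ψ≈0.6979
arm 2 (φ=120.0°): x'=0.0652, y'=-0.0402
  e−x'=0.0548;  (l²−L²−(e−x')²−y'²−z²)/2L = -0.1245
  √(A²+B²)=0.4162;  θ2 = -1.4386+1.8746 ≈ 0.4360
φ3=240.0° → target in arm frame (-0.0674, -0.0363)
  e−x'=0.1874;  (l²−L²−(e−x')²−y'²−z²)/2L = -0.2305
  γ=atan2(-0.4126,0.1874)=-1.1446;  ψ=arccos(-0.5087)=2.1045;  θ3=γ+ψ≈0.9600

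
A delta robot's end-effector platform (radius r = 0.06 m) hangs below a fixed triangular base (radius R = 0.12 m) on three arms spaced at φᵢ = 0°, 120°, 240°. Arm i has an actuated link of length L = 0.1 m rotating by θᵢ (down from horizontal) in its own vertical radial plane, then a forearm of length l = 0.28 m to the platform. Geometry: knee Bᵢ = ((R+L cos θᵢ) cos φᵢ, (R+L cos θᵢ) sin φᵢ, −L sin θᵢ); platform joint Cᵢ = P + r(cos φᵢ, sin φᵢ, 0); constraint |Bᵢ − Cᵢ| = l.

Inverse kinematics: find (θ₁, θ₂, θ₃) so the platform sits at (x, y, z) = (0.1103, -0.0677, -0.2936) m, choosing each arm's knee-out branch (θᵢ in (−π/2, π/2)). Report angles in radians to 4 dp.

θ₁ = 0.2618, θ₂ = 1.3965, θ₃ = 0.8730

φ1=0.0° → target in arm frame (0.1103, -0.0677)
  A cos θ + B sin θ = C:  -0.0503·cos θ + -0.2936·sin θ = -0.1246
  θ1 = atan2(B,A) + arccos(C/0.2979) = 0.2618
φ2=120.0° → target in arm frame (-0.1138, -0.0617)
  e−x'=0.1738;  (l²−L²−(e−x')²−y'²−z²)/2L = -0.2590
  γ=atan2(-0.2936,0.1738)=-1.0364;  ψ=arccos(-0.7592)=2.4329;  θ2=γ+ψ≈1.3965
arm 3 (φ=240.0°): x'=0.0035, y'=0.1294
  A=0.0565, B=-0.2936, C=(l²−L²−A²−y'²−z²)/(2L)=-0.1887
  γ=atan2(-0.2936,0.0565)=-1.3806;  ψ=arccos(-0.6310)=2.2536;  θ3=γ+ψ≈0.8730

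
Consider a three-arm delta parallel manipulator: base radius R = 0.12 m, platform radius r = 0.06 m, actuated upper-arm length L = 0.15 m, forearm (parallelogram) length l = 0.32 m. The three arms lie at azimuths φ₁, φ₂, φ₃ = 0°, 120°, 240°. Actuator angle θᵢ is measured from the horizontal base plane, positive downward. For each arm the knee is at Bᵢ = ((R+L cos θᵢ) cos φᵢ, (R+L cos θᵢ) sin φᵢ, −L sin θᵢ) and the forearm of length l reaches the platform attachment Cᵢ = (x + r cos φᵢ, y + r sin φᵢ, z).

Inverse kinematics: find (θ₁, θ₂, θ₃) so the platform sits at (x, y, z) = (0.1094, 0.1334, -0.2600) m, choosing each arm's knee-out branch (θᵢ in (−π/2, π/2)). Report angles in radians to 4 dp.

arm 1 (φ=0.0°): x'=0.1094, y'=0.1334
  e−x'=-0.0494;  (l²−L²−(e−x')²−y'²−z²)/2L = -0.0265
  γ=atan2(-0.2600,-0.0494)=-1.7586;  ψ=arccos(-0.1000)=1.6709;  θ1=γ+ψ≈-0.0876
arm 2 (φ=120.0°): x'=0.0608, y'=-0.1614
  A cos θ + B sin θ = C:  -0.0008·cos θ + -0.2600·sin θ = -0.0459
  θ2 = atan2(B,A) + arccos(C/0.2600) = 0.1742
rotate P by −φ3: (-0.1702, 0.0280, -0.2600)
  A cos θ + B sin θ = C:  0.2302·cos θ + -0.2600·sin θ = -0.1383
  θ3 = atan2(B,A) + arccos(C/0.3473) = 1.1343

θ₁ = -0.0876, θ₂ = 0.1742, θ₃ = 1.1343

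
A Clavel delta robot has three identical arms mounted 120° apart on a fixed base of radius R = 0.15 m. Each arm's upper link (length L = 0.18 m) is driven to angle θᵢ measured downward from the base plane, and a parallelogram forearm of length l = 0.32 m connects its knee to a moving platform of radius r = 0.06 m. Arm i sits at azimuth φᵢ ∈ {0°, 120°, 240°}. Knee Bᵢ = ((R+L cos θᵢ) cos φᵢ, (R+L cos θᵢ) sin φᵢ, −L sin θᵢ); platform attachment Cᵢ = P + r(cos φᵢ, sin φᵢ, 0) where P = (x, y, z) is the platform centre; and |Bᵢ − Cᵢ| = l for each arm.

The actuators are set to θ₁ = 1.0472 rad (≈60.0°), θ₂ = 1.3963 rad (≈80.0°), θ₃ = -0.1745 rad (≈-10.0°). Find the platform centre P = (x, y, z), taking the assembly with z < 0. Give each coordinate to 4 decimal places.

(-0.0408, -0.1996, -0.2733)

φ1=0.0°: virtual centre (0.1800, 0.0000, -0.1559), radius l
O2 = (0.1213·cos120.0°, 0.1213·sin120.0°, -0.1773) = (-0.0606, 0.1050, -0.1773)
O3 = (0.2673·cos240.0°, 0.2673·sin240.0°, 0.0313) = (-0.1336, -0.2315, 0.0313)
|O₂|²−|O₁|² = -0.0106;  |O₃|²−|O₁|² = 0.0157
plane₁₂: -0.4812x+0.2100y+-0.0428z = -0.0106
det = 0.3545;  x = 0.0045+0.1659z,  y = -0.0400+0.5837z
into |P−O₁|² = l²: 1.3683z² + 0.2068z + -0.0457 = 0;  Δ = 0.2929;  z = -0.2733 or 0.1222 → z<0 root = -0.2733
x = -0.0408, y = -0.1996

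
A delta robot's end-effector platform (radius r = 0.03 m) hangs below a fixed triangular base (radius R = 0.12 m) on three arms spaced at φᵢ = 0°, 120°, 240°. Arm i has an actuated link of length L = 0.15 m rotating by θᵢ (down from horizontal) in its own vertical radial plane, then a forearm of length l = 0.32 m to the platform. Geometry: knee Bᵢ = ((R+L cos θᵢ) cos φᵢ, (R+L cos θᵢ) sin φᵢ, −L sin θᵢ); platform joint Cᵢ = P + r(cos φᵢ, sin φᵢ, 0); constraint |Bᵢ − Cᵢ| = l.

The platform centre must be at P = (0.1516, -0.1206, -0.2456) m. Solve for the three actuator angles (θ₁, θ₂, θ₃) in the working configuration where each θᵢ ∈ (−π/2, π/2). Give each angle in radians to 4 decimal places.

θ₁ = -0.2621, θ₂ = 1.3963, θ₃ = 0.5235

φ1=0.0° → target in arm frame (0.1516, -0.1206)
  e−x'=-0.0616;  (l²−L²−(e−x')²−y'²−z²)/2L = 0.0041
  θ1 = atan2(B,A) + arccos(C/0.2532) = -0.2621
rotate P by −φ2: (-0.1802, -0.0710, -0.2456)
  e−x'=0.2702;  (l²−L²−(e−x')²−y'²−z²)/2L = -0.1950
  θ2 = atan2(B,A) + arccos(C/0.3652) = 1.3963
arm 3 (φ=240.0°): x'=0.0286, y'=0.1916
  A cos θ + B sin θ = C:  0.0614·cos θ + -0.2456·sin θ = -0.0696
  γ=atan2(-0.2456,0.0614)=-1.3260;  ψ=arccos(-0.2751)=1.8495;  θ3=γ+ψ≈0.5235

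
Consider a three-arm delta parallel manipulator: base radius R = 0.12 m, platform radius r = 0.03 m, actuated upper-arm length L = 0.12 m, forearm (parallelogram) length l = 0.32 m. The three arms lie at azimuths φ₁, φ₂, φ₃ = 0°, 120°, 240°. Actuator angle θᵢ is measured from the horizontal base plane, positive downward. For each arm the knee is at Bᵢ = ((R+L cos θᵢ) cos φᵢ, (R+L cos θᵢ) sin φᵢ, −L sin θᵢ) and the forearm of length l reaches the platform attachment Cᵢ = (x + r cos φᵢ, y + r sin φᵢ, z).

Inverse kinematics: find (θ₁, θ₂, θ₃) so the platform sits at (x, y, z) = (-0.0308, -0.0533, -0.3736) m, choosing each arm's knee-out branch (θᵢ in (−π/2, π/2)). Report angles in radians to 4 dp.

θ₁ = 1.1345, θ₂ = 1.1343, θ₃ = 0.6979

φ1=0.0° → target in arm frame (-0.0308, -0.0533)
  A=0.1208, B=-0.3736, C=(l²−L²−A²−y'²−z²)/(2L)=-0.2875
  √(A²+B²)=0.3926;  θ1 = -1.2581+2.3925 ≈ 1.1345
rotate P by −φ2: (-0.0308, 0.0533, -0.3736)
  A cos θ + B sin θ = C:  0.1208·cos θ + -0.3736·sin θ = -0.2875
  √(A²+B²)=0.3926;  θ2 = -1.2582+2.3924 ≈ 1.1343
φ3=240.0° → target in arm frame (0.0616, 0.0000)
  e−x'=0.0284;  (l²−L²−(e−x')²−y'²−z²)/2L = -0.2183
  √(A²+B²)=0.3747;  θ3 = -1.4948+2.1927 ≈ 0.6979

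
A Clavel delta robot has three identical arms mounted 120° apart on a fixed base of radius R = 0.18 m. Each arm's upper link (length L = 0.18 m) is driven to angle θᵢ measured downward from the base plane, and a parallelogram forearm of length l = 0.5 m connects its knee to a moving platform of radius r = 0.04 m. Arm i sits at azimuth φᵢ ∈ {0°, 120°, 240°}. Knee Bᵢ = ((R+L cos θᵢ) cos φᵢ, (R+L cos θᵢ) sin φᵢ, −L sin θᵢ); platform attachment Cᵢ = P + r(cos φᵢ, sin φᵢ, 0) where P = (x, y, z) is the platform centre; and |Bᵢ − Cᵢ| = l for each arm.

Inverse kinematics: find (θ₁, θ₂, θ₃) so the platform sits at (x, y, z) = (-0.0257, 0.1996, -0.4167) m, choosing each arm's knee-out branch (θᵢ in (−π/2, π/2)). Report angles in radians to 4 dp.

φ1=0.0° → target in arm frame (-0.0257, 0.1996)
  A=0.1657, B=-0.4167, C=(l²−L²−A²−y'²−z²)/(2L)=-0.0648
  γ=atan2(-0.4167,0.1657)=-1.1923;  ψ=arccos(-0.1445)=1.7159;  θ1=γ+ψ≈0.5235
arm 2 (φ=120.0°): x'=0.1857, y'=-0.0775
  e−x'=-0.0457;  (l²−L²−(e−x')²−y'²−z²)/2L = 0.0996
  θ2 = atan2(B,A) + arccos(C/0.4192) = -0.3492
φ3=240.0° → target in arm frame (-0.1600, -0.1221)
  e−x'=0.3000;  (l²−L²−(e−x')²−y'²−z²)/2L = -0.1693
  θ3 = atan2(B,A) + arccos(C/0.5135) = 0.9600

θ₁ = 0.5235, θ₂ = -0.3492, θ₃ = 0.9600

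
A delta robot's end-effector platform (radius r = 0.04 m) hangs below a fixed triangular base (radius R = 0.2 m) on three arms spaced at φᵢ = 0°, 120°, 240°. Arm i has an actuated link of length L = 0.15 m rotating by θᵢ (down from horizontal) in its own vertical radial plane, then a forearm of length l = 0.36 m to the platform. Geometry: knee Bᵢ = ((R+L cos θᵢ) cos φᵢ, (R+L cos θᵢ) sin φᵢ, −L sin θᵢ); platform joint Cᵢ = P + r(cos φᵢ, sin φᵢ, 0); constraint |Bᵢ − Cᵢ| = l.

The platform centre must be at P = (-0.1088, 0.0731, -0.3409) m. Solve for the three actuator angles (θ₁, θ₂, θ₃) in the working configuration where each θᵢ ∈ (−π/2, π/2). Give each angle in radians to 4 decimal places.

rotate P by −φ1: (-0.1088, 0.0731, -0.3409)
  A=0.2688, B=-0.3409, C=(l²−L²−A²−y'²−z²)/(2L)=-0.2890
  γ=atan2(-0.3409,0.2688)=-0.9031;  ψ=arccos(-0.6658)=2.2993;  θ1=γ+ψ≈1.3962
φ2=120.0° → target in arm frame (0.1177, 0.0577)
  e−x'=0.0423;  (l²−L²−(e−x')²−y'²−z²)/2L = -0.0474
  θ2 = atan2(B,A) + arccos(C/0.3435) = 0.2619
φ3=240.0° → target in arm frame (-0.0089, -0.1308)
  A=0.1689, B=-0.3409, C=(l²−L²−A²−y'²−z²)/(2L)=-0.1825
  γ=atan2(-0.3409,0.1689)=-1.1108;  ψ=arccos(-0.4796)=2.0710;  θ3=γ+ψ≈0.9603

θ₁ = 1.3962, θ₂ = 0.2619, θ₃ = 0.9603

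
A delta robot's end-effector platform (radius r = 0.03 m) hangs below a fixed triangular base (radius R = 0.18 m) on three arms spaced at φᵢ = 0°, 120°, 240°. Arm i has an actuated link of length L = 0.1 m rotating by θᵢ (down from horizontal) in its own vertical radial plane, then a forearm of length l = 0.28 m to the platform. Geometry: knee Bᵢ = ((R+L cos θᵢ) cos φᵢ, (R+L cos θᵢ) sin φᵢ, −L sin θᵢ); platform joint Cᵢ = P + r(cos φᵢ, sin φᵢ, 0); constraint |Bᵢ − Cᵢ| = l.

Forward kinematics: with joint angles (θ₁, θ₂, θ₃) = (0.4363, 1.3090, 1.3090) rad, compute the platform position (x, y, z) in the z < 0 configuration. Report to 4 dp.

arm 1 at φ=0.0°: (R−r)+L cos θ1 = 0.2406;  centre 1 = (0.2406, 0.0000, -0.0423)
centre 2 = (0.1759·cos120.0°, 0.1759·sin120.0°, -0.0966) = (-0.0879, 0.1523, -0.0966)
φ3=240.0°: virtual centre (-0.0879, -0.1523, -0.0966), radius l
subtract pairs → two planes through P
linear system: -0.6571x+0.3046y = -0.0194−-0.1087z; -0.6571x+-0.3046y = -0.0194−-0.1087z
det = 0.4004;  x = 0.0296+-0.1654z,  y = 0.0000+0.0000z
sphere 1 gives Az²+Bz+C=0 with A=1.0273, B=0.1543, C=-0.0321;  B²−4AC=0.1556;  roots -0.2671, 0.1169;  negative root z = -0.2671
x = 0.0737, y = 0.0000

(0.0737, 0.0000, -0.2671)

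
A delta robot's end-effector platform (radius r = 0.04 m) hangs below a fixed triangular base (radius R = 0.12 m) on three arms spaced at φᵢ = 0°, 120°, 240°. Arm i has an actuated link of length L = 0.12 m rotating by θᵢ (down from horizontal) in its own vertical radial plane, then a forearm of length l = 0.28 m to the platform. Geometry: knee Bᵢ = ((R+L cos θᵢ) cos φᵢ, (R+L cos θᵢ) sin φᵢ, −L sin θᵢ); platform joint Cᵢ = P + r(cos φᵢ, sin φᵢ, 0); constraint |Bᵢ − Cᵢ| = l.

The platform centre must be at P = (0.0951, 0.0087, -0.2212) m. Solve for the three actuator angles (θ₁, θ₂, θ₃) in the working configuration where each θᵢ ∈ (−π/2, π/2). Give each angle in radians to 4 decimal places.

rotate P by −φ1: (0.0951, 0.0087, -0.2212)
  e−x'=-0.0151;  (l²−L²−(e−x')²−y'²−z²)/2L = 0.0615
  √(A²+B²)=0.2217;  θ1 = -1.6390+1.2896 ≈ -0.3494
φ2=120.0° → target in arm frame (-0.0400, -0.0867)
  A=0.1200, B=-0.2212, C=(l²−L²−A²−y'²−z²)/(2L)=-0.0285
  γ=atan2(-0.2212,0.1200)=-1.0737;  ψ=arccos(-0.1134)=1.6845;  θ2=γ+ψ≈0.6108
rotate P by −φ3: (-0.0551, 0.0780, -0.2212)
  A=0.1351, B=-0.2212, C=(l²−L²−A²−y'²−z²)/(2L)=-0.0386
  θ3 = atan2(B,A) + arccos(C/0.2592) = 0.6977

θ₁ = -0.3494, θ₂ = 0.6108, θ₃ = 0.6977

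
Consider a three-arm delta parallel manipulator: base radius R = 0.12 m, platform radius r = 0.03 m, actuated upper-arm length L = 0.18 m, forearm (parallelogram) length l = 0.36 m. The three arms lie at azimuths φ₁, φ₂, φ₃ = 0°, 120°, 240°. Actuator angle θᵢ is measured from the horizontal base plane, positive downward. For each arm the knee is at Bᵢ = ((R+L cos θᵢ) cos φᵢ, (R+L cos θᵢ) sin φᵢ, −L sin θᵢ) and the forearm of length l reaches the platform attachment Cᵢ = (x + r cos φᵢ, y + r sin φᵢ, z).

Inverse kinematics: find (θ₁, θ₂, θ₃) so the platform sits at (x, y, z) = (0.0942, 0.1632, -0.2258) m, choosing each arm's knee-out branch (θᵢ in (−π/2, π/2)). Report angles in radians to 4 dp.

θ₁ = -0.2616, θ₂ = -0.2618, θ₃ = 1.1345

φ1=0.0° → target in arm frame (0.0942, 0.1632)
  A cos θ + B sin θ = C:  -0.0042·cos θ + -0.2258·sin θ = 0.0543
  √(A²+B²)=0.2258;  θ1 = -1.5894+1.3278 ≈ -0.2616
arm 2 (φ=120.0°): x'=0.0942, y'=-0.1632
  A=-0.0042, B=-0.2258, C=(l²−L²−A²−y'²−z²)/(2L)=0.0544
  √(A²+B²)=0.2258;  θ2 = -1.5896+1.3277 ≈ -0.2618
φ3=240.0° → target in arm frame (-0.1884, 0.0000)
  A cos θ + B sin θ = C:  0.2784·cos θ + -0.2258·sin θ = -0.0870
  √(A²+B²)=0.3585;  θ3 = -0.6814+1.8159 ≈ 1.1345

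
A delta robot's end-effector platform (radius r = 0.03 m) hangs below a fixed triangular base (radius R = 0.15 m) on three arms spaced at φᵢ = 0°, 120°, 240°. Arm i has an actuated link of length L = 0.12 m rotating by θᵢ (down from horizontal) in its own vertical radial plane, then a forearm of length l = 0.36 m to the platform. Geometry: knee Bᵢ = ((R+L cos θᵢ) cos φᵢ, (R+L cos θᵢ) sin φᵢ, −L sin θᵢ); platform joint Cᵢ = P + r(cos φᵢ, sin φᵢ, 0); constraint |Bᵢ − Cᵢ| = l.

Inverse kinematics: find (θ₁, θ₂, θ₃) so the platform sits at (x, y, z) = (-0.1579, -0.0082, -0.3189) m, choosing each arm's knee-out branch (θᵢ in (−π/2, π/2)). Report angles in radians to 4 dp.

arm 1 (φ=0.0°): x'=-0.1579, y'=-0.0082
  e−x'=0.2779;  (l²−L²−(e−x')²−y'²−z²)/2L = -0.2658
  θ1 = atan2(B,A) + arccos(C/0.4230) = 1.3963
arm 2 (φ=120.0°): x'=0.0718, y'=0.1408
  A cos θ + B sin θ = C:  0.0482·cos θ + -0.3189·sin θ = -0.0361
  θ2 = atan2(B,A) + arccos(C/0.3225) = 0.2619
arm 3 (φ=240.0°): x'=0.0861, y'=-0.1326
  A=0.0339, B=-0.3189, C=(l²−L²−A²−y'²−z²)/(2L)=-0.0219
  √(A²+B²)=0.3207;  θ3 = -1.4647+1.6390 ≈ 0.1742

θ₁ = 1.3963, θ₂ = 0.2619, θ₃ = 0.1742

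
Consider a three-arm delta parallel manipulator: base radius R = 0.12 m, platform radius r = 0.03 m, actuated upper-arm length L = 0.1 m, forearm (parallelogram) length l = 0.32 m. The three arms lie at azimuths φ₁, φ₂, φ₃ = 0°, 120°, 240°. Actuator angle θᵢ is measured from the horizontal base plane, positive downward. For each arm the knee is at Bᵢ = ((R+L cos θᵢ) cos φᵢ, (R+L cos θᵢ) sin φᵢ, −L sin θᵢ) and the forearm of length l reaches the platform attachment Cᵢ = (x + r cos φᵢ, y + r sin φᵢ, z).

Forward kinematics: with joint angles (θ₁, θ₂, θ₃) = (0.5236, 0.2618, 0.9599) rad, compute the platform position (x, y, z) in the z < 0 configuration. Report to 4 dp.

(0.0129, 0.0741, -0.3148)

centre 1 = (0.1766·cos0.0°, 0.1766·sin0.0°, -0.0500) = (0.1766, 0.0000, -0.0500)
arm 2 at φ=120.0°: e+L cos θ2 = 0.1866;  centre 2 = (-0.0933, 0.1616, -0.0259)
φ3=240.0°: virtual centre (-0.0737, -0.1276, -0.0819), radius l
subtract pairs → two planes through P
[-0.5398 0.3232 0.0482]·P = 0.0018;  [-0.5006 -0.2552 -0.0638]·P = -0.0053
det = 0.2996;  x = 0.0041+-0.0278z,  y = 0.0125+-0.1956z
sphere 1 gives Az²+Bz+C=0 with A=1.0390, B=0.1047, C=-0.0700;  B²−4AC=0.3019;  roots -0.3148, 0.2140;  negative root z = -0.3148
x = 0.0129, y = 0.0741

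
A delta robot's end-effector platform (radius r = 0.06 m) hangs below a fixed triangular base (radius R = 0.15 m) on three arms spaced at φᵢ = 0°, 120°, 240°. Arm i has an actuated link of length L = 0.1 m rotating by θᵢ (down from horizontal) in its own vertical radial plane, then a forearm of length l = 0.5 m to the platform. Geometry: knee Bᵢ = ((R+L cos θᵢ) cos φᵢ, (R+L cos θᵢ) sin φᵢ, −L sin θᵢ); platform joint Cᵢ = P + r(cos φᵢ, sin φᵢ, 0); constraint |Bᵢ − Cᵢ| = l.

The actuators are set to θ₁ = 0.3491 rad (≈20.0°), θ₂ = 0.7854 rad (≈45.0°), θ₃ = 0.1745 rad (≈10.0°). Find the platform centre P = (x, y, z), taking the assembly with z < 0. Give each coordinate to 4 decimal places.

(0.0255, -0.0973, -0.4983)

arm 1 at φ=0.0°: (R−r)+L cos θ1 = 0.1840;  S1 = (0.1840, 0.0000, -0.0342)
S2 = (0.1607·cos120.0°, 0.1607·sin120.0°, -0.0707) = (-0.0804, 0.1392, -0.0707)
arm 3 at φ=240.0°: (R−r)+L cos θ3 = 0.1885;  S3 = (-0.0942, -0.1632, -0.0174)
|S₂|²−|S₁|² = -0.0042;  |S₃|²−|S₁|² = 0.0008
linear system: -0.5286x+0.2784y = -0.0042−-0.0730z; -0.5564x+-0.3265y = 0.0008−0.0337z
Cramer: x(z) = 0.0035-0.0442z;  y(z) = -0.0084+0.1784z
quadratic in z: (1.0338)z²+(0.0813)z+(-0.2162)=0, √Δ=0.9490 → z ∈ {-0.4983, 0.4196}; z = -0.4983 (taking z<0)
x = 0.0255, y = -0.0973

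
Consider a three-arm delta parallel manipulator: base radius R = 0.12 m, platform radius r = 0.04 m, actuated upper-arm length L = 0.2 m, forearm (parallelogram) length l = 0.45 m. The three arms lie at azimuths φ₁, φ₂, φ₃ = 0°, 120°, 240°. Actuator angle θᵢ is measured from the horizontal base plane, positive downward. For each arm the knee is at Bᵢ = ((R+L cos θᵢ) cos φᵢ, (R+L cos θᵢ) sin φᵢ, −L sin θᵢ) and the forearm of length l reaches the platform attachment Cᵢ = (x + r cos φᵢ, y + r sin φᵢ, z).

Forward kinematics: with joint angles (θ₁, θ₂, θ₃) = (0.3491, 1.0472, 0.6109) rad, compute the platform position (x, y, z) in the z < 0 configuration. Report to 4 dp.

S1 = (0.2679·cos0.0°, 0.2679·sin0.0°, -0.0684) = (0.2679, 0.0000, -0.0684)
φ2=120.0°: virtual centre (-0.0900, 0.1559, -0.1732), radius l
φ3=240.0°: virtual centre (-0.1219, -0.2112, -0.1147), radius l
|S₂|²−|S₁|² = -0.0141;  |S₃|²−|S₁|² = -0.0039
[-0.7159 0.3118 -0.2096]·P = -0.0141;  [-0.7797 -0.4223 -0.0926]·P = -0.0039
det = 0.5454;  x = 0.0131+-0.2152z,  y = -0.0151+0.1781z
quadratic in z: (1.0780)z²+(0.2412)z+(-0.1327)=0, √Δ=0.7938 → z ∈ {-0.4800, 0.2563}; z = -0.4800 (taking z<0)
x = 0.1164, y = -0.1005

(0.1164, -0.1005, -0.4800)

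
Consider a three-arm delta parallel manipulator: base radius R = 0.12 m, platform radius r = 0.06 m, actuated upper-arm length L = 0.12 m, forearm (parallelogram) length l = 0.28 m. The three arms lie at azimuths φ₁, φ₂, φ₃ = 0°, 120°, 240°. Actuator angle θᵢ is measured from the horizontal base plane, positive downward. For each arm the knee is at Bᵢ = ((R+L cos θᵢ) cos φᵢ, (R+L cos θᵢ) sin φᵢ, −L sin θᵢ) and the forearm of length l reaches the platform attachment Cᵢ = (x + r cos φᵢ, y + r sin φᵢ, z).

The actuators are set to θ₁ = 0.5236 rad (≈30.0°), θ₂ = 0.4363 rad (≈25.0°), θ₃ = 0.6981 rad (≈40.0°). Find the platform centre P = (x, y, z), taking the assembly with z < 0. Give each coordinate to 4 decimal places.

(0.0065, 0.0314, -0.2894)

arm 1 at φ=0.0°: e+L cos θ1 = 0.1639;  O1 = (0.1639, 0.0000, -0.0600)
arm 2 at φ=120.0°: e+L cos θ2 = 0.1688;  O2 = (-0.0844, 0.1461, -0.0507)
arm 3 at φ=240.0°: e+L cos θ3 = 0.1519;  O3 = (-0.0760, -0.1316, -0.0771)
subtract pairs → two planes through P
plane₁₂: -0.4966x+0.2923y+0.0186z = 0.0006
det = 0.2709;  x = 0.0010+-0.0189z,  y = 0.0037+-0.0957z
sphere 1 gives Az²+Bz+C=0 with A=1.0095, B=0.1255, C=-0.0482;  B²−4AC=0.2105;  roots -0.2894, 0.1651;  negative root z = -0.2894
x = 0.0065, y = 0.0314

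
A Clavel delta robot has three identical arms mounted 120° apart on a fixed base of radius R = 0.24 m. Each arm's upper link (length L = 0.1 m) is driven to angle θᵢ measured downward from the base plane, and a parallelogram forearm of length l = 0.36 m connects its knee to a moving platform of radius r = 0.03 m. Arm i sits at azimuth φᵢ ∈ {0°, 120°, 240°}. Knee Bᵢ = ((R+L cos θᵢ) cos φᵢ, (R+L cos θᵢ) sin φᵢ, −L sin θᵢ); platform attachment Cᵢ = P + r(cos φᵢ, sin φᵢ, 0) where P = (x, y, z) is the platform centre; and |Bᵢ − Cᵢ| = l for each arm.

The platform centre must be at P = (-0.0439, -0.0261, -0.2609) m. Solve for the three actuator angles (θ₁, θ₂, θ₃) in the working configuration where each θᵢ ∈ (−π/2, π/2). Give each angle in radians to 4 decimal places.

arm 1 (φ=0.0°): x'=-0.0439, y'=-0.0261
  e−x'=0.2539;  (l²−L²−(e−x')²−y'²−z²)/2L = -0.0681
  θ1 = atan2(B,A) + arccos(C/0.3641) = 0.9599
φ2=120.0° → target in arm frame (-0.0007, 0.0511)
  A cos θ + B sin θ = C:  0.2107·cos θ + -0.2609·sin θ = 0.0227
  √(A²+B²)=0.3353;  θ2 = -0.8916+1.5029 ≈ 0.6114
rotate P by −φ3: (0.0446, -0.0250, -0.2609)
  A cos θ + B sin θ = C:  0.1654·cos θ + -0.2609·sin θ = 0.1177
  γ=atan2(-0.2609,0.1654)=-1.0057;  ψ=arccos(0.3809)=1.1800;  θ3=γ+ψ≈0.1744

θ₁ = 0.9599, θ₂ = 0.6114, θ₃ = 0.1744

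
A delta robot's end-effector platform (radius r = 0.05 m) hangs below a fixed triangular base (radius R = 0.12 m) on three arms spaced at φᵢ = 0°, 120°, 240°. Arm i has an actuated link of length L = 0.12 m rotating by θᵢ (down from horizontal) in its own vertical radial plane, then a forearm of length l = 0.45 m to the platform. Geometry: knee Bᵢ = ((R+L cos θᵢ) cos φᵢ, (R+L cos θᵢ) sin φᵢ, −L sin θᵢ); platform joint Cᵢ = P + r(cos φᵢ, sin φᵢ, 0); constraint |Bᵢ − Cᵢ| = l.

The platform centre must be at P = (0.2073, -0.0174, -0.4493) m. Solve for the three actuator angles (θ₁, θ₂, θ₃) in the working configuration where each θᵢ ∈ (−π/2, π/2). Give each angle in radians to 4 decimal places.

θ₁ = -0.0003, θ₂ = 1.1342, θ₃ = 1.0471

rotate P by −φ1: (0.2073, -0.0174, -0.4493)
  A cos θ + B sin θ = C:  -0.1373·cos θ + -0.4493·sin θ = -0.1372
  γ=atan2(-0.4493,-0.1373)=-1.8674;  ψ=arccos(-0.2920)=1.8671;  θ1=γ+ψ≈-0.0003
arm 2 (φ=120.0°): x'=-0.1187, y'=-0.1708
  A cos θ + B sin θ = C:  0.1887·cos θ + -0.4493·sin θ = -0.3274
  √(A²+B²)=0.4873;  θ2 = -1.1731+2.3074 ≈ 1.1342
φ3=240.0° → target in arm frame (-0.0886, 0.1882)
  e−x'=0.1586;  (l²−L²−(e−x')²−y'²−z²)/2L = -0.3098
  θ3 = atan2(B,A) + arccos(C/0.4765) = 1.0471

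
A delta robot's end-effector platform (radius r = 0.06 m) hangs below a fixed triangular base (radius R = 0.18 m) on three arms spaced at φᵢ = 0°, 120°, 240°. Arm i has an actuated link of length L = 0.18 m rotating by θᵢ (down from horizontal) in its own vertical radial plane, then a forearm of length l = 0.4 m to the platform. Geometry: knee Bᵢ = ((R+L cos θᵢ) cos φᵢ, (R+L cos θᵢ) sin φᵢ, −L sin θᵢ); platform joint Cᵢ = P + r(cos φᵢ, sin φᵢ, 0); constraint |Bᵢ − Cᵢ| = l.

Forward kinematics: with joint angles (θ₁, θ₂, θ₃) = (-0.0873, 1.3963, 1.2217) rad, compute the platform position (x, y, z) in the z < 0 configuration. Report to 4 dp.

arm 1 at φ=0.0°: (R−r)+L cos θ1 = 0.2993;  O1 = (0.2993, 0.0000, 0.0157)
arm 2 at φ=120.0°: (R−r)+L cos θ2 = 0.1513;  O2 = (-0.0756, 0.1310, -0.1773)
φ3=240.0°: virtual centre (-0.0908, -0.1572, -0.1691), radius l
|O₂|²−|O₁|² = -0.0355;  |O₃|²−|O₁|² = -0.0283
plane₁₂: -0.7499x+0.2620y+-0.3859z = -0.0355
det = 0.4402;  x = 0.0422+-0.4957z,  y = -0.0148+0.0543z
into |P−O₁|² = l²: 1.2487z² + 0.2219z + -0.0934 = 0;  Δ = 0.5159;  z = -0.3765 or 0.1988 → z<0 root = -0.3765
x = 0.2288, y = -0.0353

(0.2288, -0.0353, -0.3765)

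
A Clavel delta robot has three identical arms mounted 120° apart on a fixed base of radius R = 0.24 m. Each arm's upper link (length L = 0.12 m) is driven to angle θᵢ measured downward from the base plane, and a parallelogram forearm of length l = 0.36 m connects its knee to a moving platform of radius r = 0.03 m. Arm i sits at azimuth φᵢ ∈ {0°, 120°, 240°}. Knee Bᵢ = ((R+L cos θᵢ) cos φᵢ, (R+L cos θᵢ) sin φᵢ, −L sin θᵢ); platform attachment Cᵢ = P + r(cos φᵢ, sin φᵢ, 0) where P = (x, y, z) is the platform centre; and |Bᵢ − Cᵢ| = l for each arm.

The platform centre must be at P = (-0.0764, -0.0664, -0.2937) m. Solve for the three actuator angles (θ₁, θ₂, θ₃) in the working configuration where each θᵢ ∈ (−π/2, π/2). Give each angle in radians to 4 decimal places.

rotate P by −φ1: (-0.0764, -0.0664, -0.2937)
  e−x'=0.2864;  (l²−L²−(e−x')²−y'²−z²)/2L = -0.2396
  √(A²+B²)=0.4102;  θ1 = -0.7980+2.1944 ≈ 1.3964
φ2=120.0° → target in arm frame (-0.0193, 0.0994)
  A cos θ + B sin θ = C:  0.2293·cos θ + -0.2937·sin θ = -0.1396
  γ=atan2(-0.2937,0.2293)=-0.9079;  ψ=arccos(-0.3748)=1.9549;  θ2=γ+ψ≈1.0470
rotate P by −φ3: (0.0957, -0.0330, -0.2937)
  e−x'=0.1143;  (l²−L²−(e−x')²−y'²−z²)/2L = 0.0616
  θ3 = atan2(B,A) + arccos(C/0.3152) = 0.1743

θ₁ = 1.3964, θ₂ = 1.0470, θ₃ = 0.1743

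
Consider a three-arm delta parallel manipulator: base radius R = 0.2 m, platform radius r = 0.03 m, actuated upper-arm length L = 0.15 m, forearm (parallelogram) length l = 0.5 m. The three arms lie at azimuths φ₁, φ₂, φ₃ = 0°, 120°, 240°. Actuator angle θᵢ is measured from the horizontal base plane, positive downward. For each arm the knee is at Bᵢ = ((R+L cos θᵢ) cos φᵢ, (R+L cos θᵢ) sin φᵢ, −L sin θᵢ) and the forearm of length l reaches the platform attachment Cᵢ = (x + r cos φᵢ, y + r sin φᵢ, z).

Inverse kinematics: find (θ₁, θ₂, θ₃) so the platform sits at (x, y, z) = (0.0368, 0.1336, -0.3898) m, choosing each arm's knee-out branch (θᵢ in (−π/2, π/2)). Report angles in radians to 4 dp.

θ₁ = 0.0000, θ₂ = -0.3495, θ₃ = 0.7851

rotate P by −φ1: (0.0368, 0.1336, -0.3898)
  e−x'=0.1332;  (l²−L²−(e−x')²−y'²−z²)/2L = 0.1332
  θ1 = atan2(B,A) + arccos(C/0.4119) = 0.0000
rotate P by −φ2: (0.0973, -0.0987, -0.3898)
  e−x'=0.0727;  (l²−L²−(e−x')²−y'²−z²)/2L = 0.2018
  γ=atan2(-0.3898,0.0727)=-1.3864;  ψ=arccos(0.5089)=1.0369;  θ2=γ+ψ≈-0.3495
arm 3 (φ=240.0°): x'=-0.1341, y'=-0.0349
  e−x'=0.3041;  (l²−L²−(e−x')²−y'²−z²)/2L = -0.0605
  √(A²+B²)=0.4944;  θ3 = -0.9083+1.6934 ≈ 0.7851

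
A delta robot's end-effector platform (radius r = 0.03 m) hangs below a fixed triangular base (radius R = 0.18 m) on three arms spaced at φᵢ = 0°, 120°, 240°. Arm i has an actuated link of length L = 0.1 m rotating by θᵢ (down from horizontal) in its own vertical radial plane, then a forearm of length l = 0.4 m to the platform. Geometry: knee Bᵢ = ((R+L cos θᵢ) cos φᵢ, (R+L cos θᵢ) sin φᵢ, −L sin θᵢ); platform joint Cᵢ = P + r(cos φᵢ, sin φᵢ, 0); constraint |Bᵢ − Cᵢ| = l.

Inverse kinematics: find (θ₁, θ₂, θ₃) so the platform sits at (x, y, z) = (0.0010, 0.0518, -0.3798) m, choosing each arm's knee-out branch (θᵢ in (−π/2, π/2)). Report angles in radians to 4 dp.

rotate P by −φ1: (0.0010, 0.0518, -0.3798)
  e−x'=0.1490;  (l²−L²−(e−x')²−y'²−z²)/2L = -0.0957
  θ1 = atan2(B,A) + arccos(C/0.4080) = 0.6105
arm 2 (φ=120.0°): x'=0.0444, y'=-0.0268
  A=0.1056, B=-0.3798, C=(l²−L²−A²−y'²−z²)/(2L)=-0.0306
  θ2 = atan2(B,A) + arccos(C/0.3942) = 0.3490
φ3=240.0° → target in arm frame (-0.0454, -0.0250)
  A cos θ + B sin θ = C:  0.1954·cos θ + -0.3798·sin θ = -0.1652
  θ3 = atan2(B,A) + arccos(C/0.4271) = 0.8722

θ₁ = 0.6105, θ₂ = 0.3490, θ₃ = 0.8722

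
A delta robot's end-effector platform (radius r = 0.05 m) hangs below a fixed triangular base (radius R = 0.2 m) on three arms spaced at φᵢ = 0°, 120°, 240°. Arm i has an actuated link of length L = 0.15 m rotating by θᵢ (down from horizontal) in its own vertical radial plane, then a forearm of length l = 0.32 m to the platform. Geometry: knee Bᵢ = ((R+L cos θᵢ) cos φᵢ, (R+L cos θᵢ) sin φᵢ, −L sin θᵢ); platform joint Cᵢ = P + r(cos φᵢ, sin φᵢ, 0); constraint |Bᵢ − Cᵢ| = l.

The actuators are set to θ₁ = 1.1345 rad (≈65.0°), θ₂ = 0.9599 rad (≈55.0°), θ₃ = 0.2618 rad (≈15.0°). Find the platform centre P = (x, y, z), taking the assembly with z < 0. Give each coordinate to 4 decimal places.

(-0.0627, -0.0669, -0.2832)

O1 = (0.2134·cos0.0°, 0.2134·sin0.0°, -0.1359) = (0.2134, 0.0000, -0.1359)
φ2=120.0°: virtual centre (-0.1180, 0.2044, -0.1229), radius l
φ3=240.0°: virtual centre (-0.1474, -0.2554, -0.0388), radius l
subtract pairs → two planes through P
linear system: -0.6628x+0.4088y = 0.0068−0.0262z; -0.7217x+-0.5108y = 0.0245−0.1943z
Cramer: x(z) = -0.0213+0.1464z;  y(z) = -0.0178+0.1734z
sphere 1 gives Az²+Bz+C=0 with A=1.0515, B=0.1970, C=-0.0285;  B²−4AC=0.1589;  roots -0.2832, 0.0959;  negative root z = -0.2832
x = -0.0627, y = -0.0669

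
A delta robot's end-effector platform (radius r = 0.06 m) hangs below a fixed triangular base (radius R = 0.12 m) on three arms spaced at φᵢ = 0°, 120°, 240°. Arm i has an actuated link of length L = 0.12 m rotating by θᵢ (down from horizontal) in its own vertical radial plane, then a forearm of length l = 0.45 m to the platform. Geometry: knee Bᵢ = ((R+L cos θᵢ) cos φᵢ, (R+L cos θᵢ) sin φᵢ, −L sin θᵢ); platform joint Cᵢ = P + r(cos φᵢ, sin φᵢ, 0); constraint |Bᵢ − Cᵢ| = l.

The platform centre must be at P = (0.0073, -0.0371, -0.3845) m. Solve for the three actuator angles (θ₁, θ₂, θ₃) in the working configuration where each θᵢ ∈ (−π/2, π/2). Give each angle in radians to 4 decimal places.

θ₁ = -0.2619, θ₂ = -0.0872, θ₃ = -0.3488

φ1=0.0° → target in arm frame (0.0073, -0.0371)
  A=0.0527, B=-0.3845, C=(l²−L²−A²−y'²−z²)/(2L)=0.1504
  √(A²+B²)=0.3881;  θ1 = -1.4346+1.1727 ≈ -0.2619
φ2=120.0° → target in arm frame (-0.0358, 0.0122)
  A=0.0958, B=-0.3845, C=(l²−L²−A²−y'²−z²)/(2L)=0.1289
  θ2 = atan2(B,A) + arccos(C/0.3962) = -0.0872
rotate P by −φ3: (0.0285, 0.0249, -0.3845)
  A cos θ + B sin θ = C:  0.0315·cos θ + -0.3845·sin θ = 0.1610
  √(A²+B²)=0.3858;  θ3 = -1.4890+1.1402 ≈ -0.3488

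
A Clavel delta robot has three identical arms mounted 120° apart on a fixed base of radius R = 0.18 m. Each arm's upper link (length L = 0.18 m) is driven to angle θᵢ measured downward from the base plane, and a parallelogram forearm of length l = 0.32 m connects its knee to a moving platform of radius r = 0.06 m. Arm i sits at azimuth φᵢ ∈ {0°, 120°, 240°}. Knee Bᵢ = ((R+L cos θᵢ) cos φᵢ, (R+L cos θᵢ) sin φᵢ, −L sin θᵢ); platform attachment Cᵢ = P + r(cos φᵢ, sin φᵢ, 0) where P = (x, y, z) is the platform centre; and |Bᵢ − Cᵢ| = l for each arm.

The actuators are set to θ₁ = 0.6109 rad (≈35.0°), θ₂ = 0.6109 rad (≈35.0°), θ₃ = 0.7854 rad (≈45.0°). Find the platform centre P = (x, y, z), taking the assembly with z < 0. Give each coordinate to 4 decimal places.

S1 = (0.2674·cos0.0°, 0.2674·sin0.0°, -0.1032) = (0.2674, 0.0000, -0.1032)
φ2=120.0°: virtual centre (-0.1337, 0.2316, -0.1032), radius l
S3 = (0.2473·cos240.0°, 0.2473·sin240.0°, -0.1273) = (-0.1236, -0.2141, -0.1273)
eliminate P² terms by subtracting sphere 1 from 2 and 3
linear system: -0.8023x+0.4632y = 0.0000−0.0000z; -0.7822x+-0.4283y = -0.0048−-0.0481z
det = 0.7060;  x = 0.0032+-0.0315z,  y = 0.0055+-0.0546z
sphere 1 gives Az²+Bz+C=0 with A=1.0040, B=0.2226, C=-0.0219;  B²−4AC=0.1374;  roots -0.2954, 0.0737;  negative root z = -0.2954
x = 0.0125, y = 0.0216

(0.0125, 0.0216, -0.2954)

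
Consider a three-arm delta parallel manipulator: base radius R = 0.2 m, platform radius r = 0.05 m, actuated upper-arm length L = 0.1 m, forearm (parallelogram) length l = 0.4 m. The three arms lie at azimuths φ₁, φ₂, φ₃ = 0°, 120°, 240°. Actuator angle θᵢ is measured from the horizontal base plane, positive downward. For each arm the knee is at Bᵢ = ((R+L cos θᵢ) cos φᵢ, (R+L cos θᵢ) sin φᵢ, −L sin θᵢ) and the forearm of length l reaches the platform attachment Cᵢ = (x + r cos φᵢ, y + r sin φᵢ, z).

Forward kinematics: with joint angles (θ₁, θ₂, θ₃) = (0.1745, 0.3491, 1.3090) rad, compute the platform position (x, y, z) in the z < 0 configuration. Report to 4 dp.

(0.0739, 0.0974, -0.3638)

φ1=0.0°: virtual centre (0.2485, 0.0000, -0.0174), radius l
φ2=120.0°: virtual centre (-0.1220, 0.2113, -0.0342), radius l
S3 = (0.1759·cos240.0°, 0.1759·sin240.0°, -0.0966) = (-0.0879, -0.1523, -0.0966)
|S₂|²−|S₁|² = -0.0014;  |S₃|²−|S₁|² = -0.0218
plane₁₂: -0.7409x+0.4226y+-0.0337z = -0.0014
Cramer: x(z) = 0.0189-0.1514z;  y(z) = 0.0299-0.1858z
quadratic in z: (1.0574)z²+(0.0932)z+(-0.1061)=0, √Δ=0.6763 → z ∈ {-0.3638, 0.2757}; z = -0.3638 (taking z<0)
x = 0.0739, y = 0.0974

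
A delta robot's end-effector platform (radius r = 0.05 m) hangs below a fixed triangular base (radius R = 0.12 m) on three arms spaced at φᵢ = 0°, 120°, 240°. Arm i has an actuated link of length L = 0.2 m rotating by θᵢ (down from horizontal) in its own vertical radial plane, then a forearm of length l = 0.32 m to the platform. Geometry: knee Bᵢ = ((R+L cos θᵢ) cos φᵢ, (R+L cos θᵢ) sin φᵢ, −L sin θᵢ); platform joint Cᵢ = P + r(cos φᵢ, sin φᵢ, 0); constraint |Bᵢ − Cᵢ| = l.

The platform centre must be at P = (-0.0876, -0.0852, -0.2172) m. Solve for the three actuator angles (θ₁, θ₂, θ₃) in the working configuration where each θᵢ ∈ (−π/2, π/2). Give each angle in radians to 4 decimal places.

θ₁ = 0.7855, θ₂ = 0.5236, θ₃ = -0.3493

φ1=0.0° → target in arm frame (-0.0876, -0.0852)
  e−x'=0.1576;  (l²−L²−(e−x')²−y'²−z²)/2L = -0.0422
  θ1 = atan2(B,A) + arccos(C/0.2684) = 0.7855
rotate P by −φ2: (-0.0300, 0.1185, -0.2172)
  A cos θ + B sin θ = C:  0.1000·cos θ + -0.2172·sin θ = -0.0220
  θ2 = atan2(B,A) + arccos(C/0.2391) = 0.5236
rotate P by −φ3: (0.1176, -0.0333, -0.2172)
  A cos θ + B sin θ = C:  -0.0476·cos θ + -0.2172·sin θ = 0.0296
  √(A²+B²)=0.2224;  θ3 = -1.7865+1.4371 ≈ -0.3493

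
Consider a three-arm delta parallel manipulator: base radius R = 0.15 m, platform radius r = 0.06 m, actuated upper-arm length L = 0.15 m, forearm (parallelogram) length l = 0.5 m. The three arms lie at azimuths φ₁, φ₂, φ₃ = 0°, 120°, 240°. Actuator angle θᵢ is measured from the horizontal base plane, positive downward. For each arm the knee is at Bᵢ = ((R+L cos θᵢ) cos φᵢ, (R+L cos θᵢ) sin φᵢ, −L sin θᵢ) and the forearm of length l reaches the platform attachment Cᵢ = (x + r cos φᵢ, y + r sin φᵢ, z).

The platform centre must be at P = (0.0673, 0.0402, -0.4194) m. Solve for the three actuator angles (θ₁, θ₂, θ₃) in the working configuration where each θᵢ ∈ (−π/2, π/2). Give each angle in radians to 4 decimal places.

φ1=0.0° → target in arm frame (0.0673, 0.0402)
  A cos θ + B sin θ = C:  0.0227·cos θ + -0.4194·sin θ = 0.1649
  θ1 = atan2(B,A) + arccos(C/0.4200) = -0.3494
rotate P by −φ2: (0.0012, -0.0784, -0.4194)
  A=0.0888, B=-0.4194, C=(l²−L²−A²−y'²−z²)/(2L)=0.1252
  √(A²+B²)=0.4287;  θ2 = -1.3621+1.2744 ≈ -0.0877
φ3=240.0° → target in arm frame (-0.0685, 0.0382)
  A=0.1585, B=-0.4194, C=(l²−L²−A²−y'²−z²)/(2L)=0.0834
  γ=atan2(-0.4194,0.1585)=-1.2095;  ψ=arccos(0.1861)=1.3836;  θ3=γ+ψ≈0.1740

θ₁ = -0.3494, θ₂ = -0.0877, θ₃ = 0.1740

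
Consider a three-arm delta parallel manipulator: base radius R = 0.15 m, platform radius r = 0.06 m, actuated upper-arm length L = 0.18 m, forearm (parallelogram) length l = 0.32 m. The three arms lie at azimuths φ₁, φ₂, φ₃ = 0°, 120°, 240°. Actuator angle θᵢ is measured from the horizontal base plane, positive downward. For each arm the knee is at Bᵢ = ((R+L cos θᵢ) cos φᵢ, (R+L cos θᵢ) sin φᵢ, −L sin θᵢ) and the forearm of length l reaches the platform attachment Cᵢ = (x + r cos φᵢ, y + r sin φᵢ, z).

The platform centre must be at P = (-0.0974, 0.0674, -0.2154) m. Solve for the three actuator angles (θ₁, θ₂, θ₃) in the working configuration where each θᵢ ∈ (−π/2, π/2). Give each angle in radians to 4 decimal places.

φ1=0.0° → target in arm frame (-0.0974, 0.0674)
  A cos θ + B sin θ = C:  0.1874·cos θ + -0.2154·sin θ = -0.0446
  √(A²+B²)=0.2855;  θ1 = -0.8548+1.7277 ≈ 0.8729
rotate P by −φ2: (0.1071, 0.0507, -0.2154)
  A=-0.0171, B=-0.2154, C=(l²−L²−A²−y'²−z²)/(2L)=0.0576
  √(A²+B²)=0.2161;  θ2 = -1.6499+1.3008 ≈ -0.3491
arm 3 (φ=240.0°): x'=-0.0097, y'=-0.1181
  e−x'=0.0997;  (l²−L²−(e−x')²−y'²−z²)/2L = -0.0007
  γ=atan2(-0.2154,0.0997)=-1.1374;  ψ=arccos(-0.0031)=1.5739;  θ3=γ+ψ≈0.4365

θ₁ = 0.8729, θ₂ = -0.3491, θ₃ = 0.4365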